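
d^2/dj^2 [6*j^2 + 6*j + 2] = 12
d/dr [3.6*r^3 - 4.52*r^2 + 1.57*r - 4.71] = 10.8*r^2 - 9.04*r + 1.57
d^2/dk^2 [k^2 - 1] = 2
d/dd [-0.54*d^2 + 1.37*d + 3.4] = 1.37 - 1.08*d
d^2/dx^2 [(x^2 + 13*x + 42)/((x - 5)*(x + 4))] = 4*(7*x^3 + 93*x^2 + 327*x + 511)/(x^6 - 3*x^5 - 57*x^4 + 119*x^3 + 1140*x^2 - 1200*x - 8000)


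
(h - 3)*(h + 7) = h^2 + 4*h - 21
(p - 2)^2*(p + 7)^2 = p^4 + 10*p^3 - 3*p^2 - 140*p + 196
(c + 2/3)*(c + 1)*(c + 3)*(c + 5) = c^4 + 29*c^3/3 + 29*c^2 + 91*c/3 + 10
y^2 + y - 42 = (y - 6)*(y + 7)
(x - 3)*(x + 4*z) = x^2 + 4*x*z - 3*x - 12*z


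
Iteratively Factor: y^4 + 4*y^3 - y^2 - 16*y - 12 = (y - 2)*(y^3 + 6*y^2 + 11*y + 6) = (y - 2)*(y + 3)*(y^2 + 3*y + 2) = (y - 2)*(y + 1)*(y + 3)*(y + 2)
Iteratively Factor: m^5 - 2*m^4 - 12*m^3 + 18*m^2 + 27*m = (m - 3)*(m^4 + m^3 - 9*m^2 - 9*m) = (m - 3)*(m + 3)*(m^3 - 2*m^2 - 3*m) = m*(m - 3)*(m + 3)*(m^2 - 2*m - 3) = m*(m - 3)*(m + 1)*(m + 3)*(m - 3)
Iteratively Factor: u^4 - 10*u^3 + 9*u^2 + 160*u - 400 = (u + 4)*(u^3 - 14*u^2 + 65*u - 100) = (u - 4)*(u + 4)*(u^2 - 10*u + 25) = (u - 5)*(u - 4)*(u + 4)*(u - 5)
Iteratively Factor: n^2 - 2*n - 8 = (n + 2)*(n - 4)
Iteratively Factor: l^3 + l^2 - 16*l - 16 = (l - 4)*(l^2 + 5*l + 4) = (l - 4)*(l + 1)*(l + 4)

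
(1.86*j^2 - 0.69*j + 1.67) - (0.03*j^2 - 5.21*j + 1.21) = 1.83*j^2 + 4.52*j + 0.46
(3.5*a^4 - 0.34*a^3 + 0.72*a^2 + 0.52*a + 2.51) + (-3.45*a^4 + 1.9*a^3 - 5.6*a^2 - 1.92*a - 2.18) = 0.0499999999999998*a^4 + 1.56*a^3 - 4.88*a^2 - 1.4*a + 0.33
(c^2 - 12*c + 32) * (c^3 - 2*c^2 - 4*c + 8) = c^5 - 14*c^4 + 52*c^3 - 8*c^2 - 224*c + 256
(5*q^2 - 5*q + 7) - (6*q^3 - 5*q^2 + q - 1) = -6*q^3 + 10*q^2 - 6*q + 8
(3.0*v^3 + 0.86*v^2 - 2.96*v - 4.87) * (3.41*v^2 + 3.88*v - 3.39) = 10.23*v^5 + 14.5726*v^4 - 16.9268*v^3 - 31.0069*v^2 - 8.8612*v + 16.5093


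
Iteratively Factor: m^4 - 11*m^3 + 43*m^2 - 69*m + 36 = (m - 3)*(m^3 - 8*m^2 + 19*m - 12) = (m - 3)*(m - 1)*(m^2 - 7*m + 12) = (m - 4)*(m - 3)*(m - 1)*(m - 3)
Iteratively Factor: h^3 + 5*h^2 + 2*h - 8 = (h + 4)*(h^2 + h - 2) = (h + 2)*(h + 4)*(h - 1)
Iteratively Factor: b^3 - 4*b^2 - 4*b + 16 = (b - 4)*(b^2 - 4) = (b - 4)*(b + 2)*(b - 2)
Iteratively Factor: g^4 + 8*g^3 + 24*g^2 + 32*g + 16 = (g + 2)*(g^3 + 6*g^2 + 12*g + 8) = (g + 2)^2*(g^2 + 4*g + 4) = (g + 2)^3*(g + 2)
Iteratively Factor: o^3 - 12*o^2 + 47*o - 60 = (o - 3)*(o^2 - 9*o + 20) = (o - 5)*(o - 3)*(o - 4)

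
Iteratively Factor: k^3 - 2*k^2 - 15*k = (k)*(k^2 - 2*k - 15) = k*(k + 3)*(k - 5)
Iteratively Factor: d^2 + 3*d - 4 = (d - 1)*(d + 4)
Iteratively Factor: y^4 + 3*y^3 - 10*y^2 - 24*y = (y + 4)*(y^3 - y^2 - 6*y) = y*(y + 4)*(y^2 - y - 6) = y*(y - 3)*(y + 4)*(y + 2)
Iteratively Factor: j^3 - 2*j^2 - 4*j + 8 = (j - 2)*(j^2 - 4) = (j - 2)^2*(j + 2)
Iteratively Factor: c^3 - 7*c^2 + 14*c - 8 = (c - 4)*(c^2 - 3*c + 2) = (c - 4)*(c - 2)*(c - 1)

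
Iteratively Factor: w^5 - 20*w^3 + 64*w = (w - 4)*(w^4 + 4*w^3 - 4*w^2 - 16*w) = (w - 4)*(w + 4)*(w^3 - 4*w) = w*(w - 4)*(w + 4)*(w^2 - 4) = w*(w - 4)*(w - 2)*(w + 4)*(w + 2)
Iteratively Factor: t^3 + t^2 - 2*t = (t)*(t^2 + t - 2) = t*(t - 1)*(t + 2)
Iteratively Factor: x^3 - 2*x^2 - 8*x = (x + 2)*(x^2 - 4*x) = x*(x + 2)*(x - 4)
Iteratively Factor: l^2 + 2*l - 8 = (l - 2)*(l + 4)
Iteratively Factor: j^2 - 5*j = (j - 5)*(j)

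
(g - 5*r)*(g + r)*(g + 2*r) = g^3 - 2*g^2*r - 13*g*r^2 - 10*r^3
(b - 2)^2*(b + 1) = b^3 - 3*b^2 + 4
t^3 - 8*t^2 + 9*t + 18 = (t - 6)*(t - 3)*(t + 1)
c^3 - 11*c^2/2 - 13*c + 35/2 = (c - 7)*(c - 1)*(c + 5/2)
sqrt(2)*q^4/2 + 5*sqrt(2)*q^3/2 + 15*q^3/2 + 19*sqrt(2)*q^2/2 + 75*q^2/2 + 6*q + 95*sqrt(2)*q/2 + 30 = (q + 5)*(q + sqrt(2))*(q + 6*sqrt(2))*(sqrt(2)*q/2 + 1/2)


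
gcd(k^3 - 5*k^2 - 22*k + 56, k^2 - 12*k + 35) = k - 7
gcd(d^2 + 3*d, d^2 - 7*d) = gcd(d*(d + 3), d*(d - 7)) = d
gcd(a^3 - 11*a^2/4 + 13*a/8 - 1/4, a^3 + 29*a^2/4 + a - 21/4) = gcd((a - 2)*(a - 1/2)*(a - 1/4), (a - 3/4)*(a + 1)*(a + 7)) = 1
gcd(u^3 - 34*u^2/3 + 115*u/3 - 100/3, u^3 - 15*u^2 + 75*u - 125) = u^2 - 10*u + 25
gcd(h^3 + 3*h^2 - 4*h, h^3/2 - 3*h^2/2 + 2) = 1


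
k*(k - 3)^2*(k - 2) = k^4 - 8*k^3 + 21*k^2 - 18*k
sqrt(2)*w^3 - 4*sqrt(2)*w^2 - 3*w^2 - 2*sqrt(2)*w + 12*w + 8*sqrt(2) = (w - 4)*(w - 2*sqrt(2))*(sqrt(2)*w + 1)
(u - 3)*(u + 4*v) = u^2 + 4*u*v - 3*u - 12*v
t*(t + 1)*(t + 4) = t^3 + 5*t^2 + 4*t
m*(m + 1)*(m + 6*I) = m^3 + m^2 + 6*I*m^2 + 6*I*m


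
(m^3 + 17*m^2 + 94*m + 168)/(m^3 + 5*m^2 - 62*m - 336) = (m + 4)/(m - 8)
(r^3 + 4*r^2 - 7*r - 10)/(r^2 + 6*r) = (r^3 + 4*r^2 - 7*r - 10)/(r*(r + 6))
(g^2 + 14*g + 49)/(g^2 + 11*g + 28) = (g + 7)/(g + 4)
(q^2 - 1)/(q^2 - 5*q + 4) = (q + 1)/(q - 4)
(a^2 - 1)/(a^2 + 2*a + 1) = (a - 1)/(a + 1)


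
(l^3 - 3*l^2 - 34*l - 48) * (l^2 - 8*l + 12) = l^5 - 11*l^4 + 2*l^3 + 188*l^2 - 24*l - 576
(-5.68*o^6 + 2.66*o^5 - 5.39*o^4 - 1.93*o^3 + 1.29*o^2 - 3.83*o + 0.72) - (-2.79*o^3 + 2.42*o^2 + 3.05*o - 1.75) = -5.68*o^6 + 2.66*o^5 - 5.39*o^4 + 0.86*o^3 - 1.13*o^2 - 6.88*o + 2.47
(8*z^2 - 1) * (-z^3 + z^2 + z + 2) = -8*z^5 + 8*z^4 + 9*z^3 + 15*z^2 - z - 2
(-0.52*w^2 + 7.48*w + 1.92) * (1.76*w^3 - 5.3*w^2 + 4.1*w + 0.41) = -0.9152*w^5 + 15.9208*w^4 - 38.3968*w^3 + 20.2788*w^2 + 10.9388*w + 0.7872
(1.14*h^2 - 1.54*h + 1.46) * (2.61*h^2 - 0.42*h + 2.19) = 2.9754*h^4 - 4.4982*h^3 + 6.954*h^2 - 3.9858*h + 3.1974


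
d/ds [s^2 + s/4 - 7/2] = 2*s + 1/4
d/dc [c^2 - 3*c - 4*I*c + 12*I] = 2*c - 3 - 4*I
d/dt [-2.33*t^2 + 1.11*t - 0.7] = 1.11 - 4.66*t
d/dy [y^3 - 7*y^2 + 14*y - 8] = 3*y^2 - 14*y + 14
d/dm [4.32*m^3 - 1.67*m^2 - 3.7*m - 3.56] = 12.96*m^2 - 3.34*m - 3.7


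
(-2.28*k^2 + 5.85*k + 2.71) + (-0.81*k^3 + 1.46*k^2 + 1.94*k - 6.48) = -0.81*k^3 - 0.82*k^2 + 7.79*k - 3.77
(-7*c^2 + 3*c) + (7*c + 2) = -7*c^2 + 10*c + 2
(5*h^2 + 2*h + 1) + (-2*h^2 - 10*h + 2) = 3*h^2 - 8*h + 3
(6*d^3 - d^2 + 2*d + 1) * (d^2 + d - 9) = 6*d^5 + 5*d^4 - 53*d^3 + 12*d^2 - 17*d - 9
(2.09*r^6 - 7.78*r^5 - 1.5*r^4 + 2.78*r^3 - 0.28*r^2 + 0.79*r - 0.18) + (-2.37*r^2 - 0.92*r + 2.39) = 2.09*r^6 - 7.78*r^5 - 1.5*r^4 + 2.78*r^3 - 2.65*r^2 - 0.13*r + 2.21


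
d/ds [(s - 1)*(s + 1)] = 2*s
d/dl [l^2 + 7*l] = 2*l + 7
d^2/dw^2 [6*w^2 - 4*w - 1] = 12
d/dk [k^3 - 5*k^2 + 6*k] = 3*k^2 - 10*k + 6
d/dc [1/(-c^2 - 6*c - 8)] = 2*(c + 3)/(c^2 + 6*c + 8)^2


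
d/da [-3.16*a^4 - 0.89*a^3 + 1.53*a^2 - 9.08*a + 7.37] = -12.64*a^3 - 2.67*a^2 + 3.06*a - 9.08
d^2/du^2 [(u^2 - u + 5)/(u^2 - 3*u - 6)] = 2*(2*u^3 + 33*u^2 - 63*u + 129)/(u^6 - 9*u^5 + 9*u^4 + 81*u^3 - 54*u^2 - 324*u - 216)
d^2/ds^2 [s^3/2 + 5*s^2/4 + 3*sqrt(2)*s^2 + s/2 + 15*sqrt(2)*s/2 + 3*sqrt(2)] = 3*s + 5/2 + 6*sqrt(2)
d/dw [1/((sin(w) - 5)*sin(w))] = (5 - 2*sin(w))*cos(w)/((sin(w) - 5)^2*sin(w)^2)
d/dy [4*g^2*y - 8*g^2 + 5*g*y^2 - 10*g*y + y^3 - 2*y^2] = 4*g^2 + 10*g*y - 10*g + 3*y^2 - 4*y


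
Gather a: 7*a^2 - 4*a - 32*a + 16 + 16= 7*a^2 - 36*a + 32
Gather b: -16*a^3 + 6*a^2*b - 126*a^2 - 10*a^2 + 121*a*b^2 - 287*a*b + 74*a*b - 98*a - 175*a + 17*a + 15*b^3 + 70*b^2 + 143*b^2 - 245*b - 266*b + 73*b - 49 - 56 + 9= -16*a^3 - 136*a^2 - 256*a + 15*b^3 + b^2*(121*a + 213) + b*(6*a^2 - 213*a - 438) - 96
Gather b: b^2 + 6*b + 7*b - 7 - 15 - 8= b^2 + 13*b - 30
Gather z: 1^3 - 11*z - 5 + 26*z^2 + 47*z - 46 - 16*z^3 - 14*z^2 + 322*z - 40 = -16*z^3 + 12*z^2 + 358*z - 90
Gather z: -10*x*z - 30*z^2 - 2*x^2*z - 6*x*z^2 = z^2*(-6*x - 30) + z*(-2*x^2 - 10*x)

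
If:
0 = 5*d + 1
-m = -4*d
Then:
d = -1/5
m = -4/5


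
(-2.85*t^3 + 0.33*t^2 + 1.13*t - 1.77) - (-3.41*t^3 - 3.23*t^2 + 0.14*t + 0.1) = 0.56*t^3 + 3.56*t^2 + 0.99*t - 1.87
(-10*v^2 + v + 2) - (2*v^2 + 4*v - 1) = -12*v^2 - 3*v + 3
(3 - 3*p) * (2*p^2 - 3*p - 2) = -6*p^3 + 15*p^2 - 3*p - 6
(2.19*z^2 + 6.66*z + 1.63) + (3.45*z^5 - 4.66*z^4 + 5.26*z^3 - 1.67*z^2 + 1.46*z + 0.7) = 3.45*z^5 - 4.66*z^4 + 5.26*z^3 + 0.52*z^2 + 8.12*z + 2.33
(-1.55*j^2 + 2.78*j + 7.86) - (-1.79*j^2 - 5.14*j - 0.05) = 0.24*j^2 + 7.92*j + 7.91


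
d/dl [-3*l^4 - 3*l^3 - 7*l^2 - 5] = l*(-12*l^2 - 9*l - 14)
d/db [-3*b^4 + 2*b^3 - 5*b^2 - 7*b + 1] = -12*b^3 + 6*b^2 - 10*b - 7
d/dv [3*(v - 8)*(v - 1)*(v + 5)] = 9*v^2 - 24*v - 111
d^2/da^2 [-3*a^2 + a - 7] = -6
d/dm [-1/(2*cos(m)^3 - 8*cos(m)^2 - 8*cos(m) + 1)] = 2*(-3*cos(m)^2 + 8*cos(m) + 4)*sin(m)/(2*cos(m)^3 - 8*cos(m)^2 - 8*cos(m) + 1)^2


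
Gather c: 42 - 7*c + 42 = 84 - 7*c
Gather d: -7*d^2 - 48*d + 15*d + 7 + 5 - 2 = -7*d^2 - 33*d + 10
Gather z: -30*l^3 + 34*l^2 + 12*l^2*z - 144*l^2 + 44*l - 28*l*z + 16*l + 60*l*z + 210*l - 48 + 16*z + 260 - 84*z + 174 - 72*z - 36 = -30*l^3 - 110*l^2 + 270*l + z*(12*l^2 + 32*l - 140) + 350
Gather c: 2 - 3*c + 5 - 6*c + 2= 9 - 9*c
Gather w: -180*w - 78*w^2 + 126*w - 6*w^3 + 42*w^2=-6*w^3 - 36*w^2 - 54*w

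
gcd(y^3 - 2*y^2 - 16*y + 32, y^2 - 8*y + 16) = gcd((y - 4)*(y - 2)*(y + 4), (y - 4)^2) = y - 4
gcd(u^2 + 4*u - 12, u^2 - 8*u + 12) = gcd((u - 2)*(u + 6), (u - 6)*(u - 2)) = u - 2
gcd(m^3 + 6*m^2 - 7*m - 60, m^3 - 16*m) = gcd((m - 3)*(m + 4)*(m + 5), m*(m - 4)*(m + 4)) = m + 4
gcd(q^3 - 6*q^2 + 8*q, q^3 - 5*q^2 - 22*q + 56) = q - 2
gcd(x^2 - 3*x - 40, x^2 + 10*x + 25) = x + 5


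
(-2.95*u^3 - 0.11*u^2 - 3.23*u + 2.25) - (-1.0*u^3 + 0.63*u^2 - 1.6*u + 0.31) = -1.95*u^3 - 0.74*u^2 - 1.63*u + 1.94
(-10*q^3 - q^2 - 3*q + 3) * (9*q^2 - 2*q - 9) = -90*q^5 + 11*q^4 + 65*q^3 + 42*q^2 + 21*q - 27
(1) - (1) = 0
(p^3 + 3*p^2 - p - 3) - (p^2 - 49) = p^3 + 2*p^2 - p + 46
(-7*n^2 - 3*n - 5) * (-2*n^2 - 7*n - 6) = 14*n^4 + 55*n^3 + 73*n^2 + 53*n + 30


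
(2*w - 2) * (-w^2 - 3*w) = -2*w^3 - 4*w^2 + 6*w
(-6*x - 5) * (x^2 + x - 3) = -6*x^3 - 11*x^2 + 13*x + 15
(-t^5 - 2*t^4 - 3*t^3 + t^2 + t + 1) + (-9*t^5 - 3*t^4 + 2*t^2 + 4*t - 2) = -10*t^5 - 5*t^4 - 3*t^3 + 3*t^2 + 5*t - 1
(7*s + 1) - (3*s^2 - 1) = -3*s^2 + 7*s + 2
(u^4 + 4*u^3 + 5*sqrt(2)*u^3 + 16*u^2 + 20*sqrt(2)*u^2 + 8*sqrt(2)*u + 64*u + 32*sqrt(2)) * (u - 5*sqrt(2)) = u^5 + 4*u^4 - 34*u^3 - 136*u^2 - 72*sqrt(2)*u^2 - 288*sqrt(2)*u - 80*u - 320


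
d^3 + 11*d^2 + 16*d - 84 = (d - 2)*(d + 6)*(d + 7)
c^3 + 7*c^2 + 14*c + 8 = (c + 1)*(c + 2)*(c + 4)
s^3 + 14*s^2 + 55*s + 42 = (s + 1)*(s + 6)*(s + 7)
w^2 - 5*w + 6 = (w - 3)*(w - 2)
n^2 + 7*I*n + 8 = (n - I)*(n + 8*I)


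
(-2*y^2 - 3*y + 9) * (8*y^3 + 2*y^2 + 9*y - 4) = -16*y^5 - 28*y^4 + 48*y^3 - y^2 + 93*y - 36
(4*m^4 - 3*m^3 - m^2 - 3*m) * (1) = 4*m^4 - 3*m^3 - m^2 - 3*m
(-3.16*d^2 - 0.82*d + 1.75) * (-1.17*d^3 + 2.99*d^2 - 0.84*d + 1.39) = 3.6972*d^5 - 8.489*d^4 - 1.8449*d^3 + 1.5289*d^2 - 2.6098*d + 2.4325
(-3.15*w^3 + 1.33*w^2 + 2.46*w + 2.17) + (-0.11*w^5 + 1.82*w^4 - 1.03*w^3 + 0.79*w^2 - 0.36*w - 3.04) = -0.11*w^5 + 1.82*w^4 - 4.18*w^3 + 2.12*w^2 + 2.1*w - 0.87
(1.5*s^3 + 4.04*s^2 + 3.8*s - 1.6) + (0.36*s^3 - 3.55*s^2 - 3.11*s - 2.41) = 1.86*s^3 + 0.49*s^2 + 0.69*s - 4.01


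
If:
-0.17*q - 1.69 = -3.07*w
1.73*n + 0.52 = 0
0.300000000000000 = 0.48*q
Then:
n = -0.30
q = 0.62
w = 0.59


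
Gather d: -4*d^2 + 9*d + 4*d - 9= -4*d^2 + 13*d - 9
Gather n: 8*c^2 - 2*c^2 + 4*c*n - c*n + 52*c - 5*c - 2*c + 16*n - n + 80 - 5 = 6*c^2 + 45*c + n*(3*c + 15) + 75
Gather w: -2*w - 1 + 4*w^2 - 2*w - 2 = 4*w^2 - 4*w - 3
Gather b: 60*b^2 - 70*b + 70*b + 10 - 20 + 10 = 60*b^2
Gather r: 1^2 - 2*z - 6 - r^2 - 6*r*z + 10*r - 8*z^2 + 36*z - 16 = -r^2 + r*(10 - 6*z) - 8*z^2 + 34*z - 21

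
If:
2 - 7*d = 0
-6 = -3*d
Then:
No Solution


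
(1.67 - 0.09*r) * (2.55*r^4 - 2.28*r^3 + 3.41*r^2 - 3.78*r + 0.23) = -0.2295*r^5 + 4.4637*r^4 - 4.1145*r^3 + 6.0349*r^2 - 6.3333*r + 0.3841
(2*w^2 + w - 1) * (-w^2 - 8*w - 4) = -2*w^4 - 17*w^3 - 15*w^2 + 4*w + 4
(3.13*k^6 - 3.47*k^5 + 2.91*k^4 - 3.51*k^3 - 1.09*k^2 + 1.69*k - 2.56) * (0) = 0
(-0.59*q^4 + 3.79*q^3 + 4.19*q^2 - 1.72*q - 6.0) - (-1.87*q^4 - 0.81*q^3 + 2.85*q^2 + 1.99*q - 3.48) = 1.28*q^4 + 4.6*q^3 + 1.34*q^2 - 3.71*q - 2.52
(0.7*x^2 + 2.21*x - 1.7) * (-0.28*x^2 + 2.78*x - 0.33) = -0.196*x^4 + 1.3272*x^3 + 6.3888*x^2 - 5.4553*x + 0.561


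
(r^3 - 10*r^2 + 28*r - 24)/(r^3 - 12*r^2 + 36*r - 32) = (r - 6)/(r - 8)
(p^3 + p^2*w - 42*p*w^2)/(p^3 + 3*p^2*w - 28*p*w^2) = (p - 6*w)/(p - 4*w)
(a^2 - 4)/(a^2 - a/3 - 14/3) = 3*(a - 2)/(3*a - 7)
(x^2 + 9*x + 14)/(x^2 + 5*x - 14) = (x + 2)/(x - 2)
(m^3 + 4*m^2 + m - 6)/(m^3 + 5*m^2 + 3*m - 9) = (m + 2)/(m + 3)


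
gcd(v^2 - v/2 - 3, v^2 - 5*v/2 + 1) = v - 2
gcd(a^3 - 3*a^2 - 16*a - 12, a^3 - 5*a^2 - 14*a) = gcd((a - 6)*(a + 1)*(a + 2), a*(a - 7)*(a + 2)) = a + 2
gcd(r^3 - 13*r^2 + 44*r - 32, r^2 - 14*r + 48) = r - 8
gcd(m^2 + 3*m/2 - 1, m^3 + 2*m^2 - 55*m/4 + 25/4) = m - 1/2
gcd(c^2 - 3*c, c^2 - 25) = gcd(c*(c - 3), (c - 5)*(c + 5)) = 1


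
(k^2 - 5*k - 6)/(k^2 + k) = (k - 6)/k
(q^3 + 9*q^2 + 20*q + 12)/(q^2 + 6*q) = q + 3 + 2/q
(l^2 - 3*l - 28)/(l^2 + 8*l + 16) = (l - 7)/(l + 4)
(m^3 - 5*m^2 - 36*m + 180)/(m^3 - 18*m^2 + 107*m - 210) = (m + 6)/(m - 7)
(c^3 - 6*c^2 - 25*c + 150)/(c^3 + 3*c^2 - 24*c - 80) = (c^2 - c - 30)/(c^2 + 8*c + 16)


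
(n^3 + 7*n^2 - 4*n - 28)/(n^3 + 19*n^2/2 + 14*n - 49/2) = 2*(n^2 - 4)/(2*n^2 + 5*n - 7)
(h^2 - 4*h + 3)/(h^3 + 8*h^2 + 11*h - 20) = (h - 3)/(h^2 + 9*h + 20)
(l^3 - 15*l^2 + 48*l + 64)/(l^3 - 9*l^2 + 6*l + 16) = (l - 8)/(l - 2)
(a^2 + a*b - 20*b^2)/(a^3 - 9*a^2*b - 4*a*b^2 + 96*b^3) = (a + 5*b)/(a^2 - 5*a*b - 24*b^2)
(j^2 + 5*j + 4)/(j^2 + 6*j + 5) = (j + 4)/(j + 5)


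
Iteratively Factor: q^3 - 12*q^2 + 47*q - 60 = (q - 5)*(q^2 - 7*q + 12) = (q - 5)*(q - 3)*(q - 4)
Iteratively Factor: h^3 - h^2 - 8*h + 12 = (h + 3)*(h^2 - 4*h + 4) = (h - 2)*(h + 3)*(h - 2)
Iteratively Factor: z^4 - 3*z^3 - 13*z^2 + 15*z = (z + 3)*(z^3 - 6*z^2 + 5*z) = (z - 1)*(z + 3)*(z^2 - 5*z) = z*(z - 1)*(z + 3)*(z - 5)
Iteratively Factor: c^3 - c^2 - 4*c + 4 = (c - 2)*(c^2 + c - 2) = (c - 2)*(c + 2)*(c - 1)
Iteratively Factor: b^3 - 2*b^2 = (b)*(b^2 - 2*b) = b^2*(b - 2)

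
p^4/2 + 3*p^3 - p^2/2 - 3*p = p*(p/2 + 1/2)*(p - 1)*(p + 6)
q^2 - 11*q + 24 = (q - 8)*(q - 3)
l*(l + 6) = l^2 + 6*l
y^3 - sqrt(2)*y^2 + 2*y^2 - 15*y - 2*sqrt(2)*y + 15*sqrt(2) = (y - 3)*(y + 5)*(y - sqrt(2))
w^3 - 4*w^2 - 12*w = w*(w - 6)*(w + 2)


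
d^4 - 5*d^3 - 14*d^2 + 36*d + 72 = (d - 6)*(d - 3)*(d + 2)^2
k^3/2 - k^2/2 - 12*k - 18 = (k/2 + 1)*(k - 6)*(k + 3)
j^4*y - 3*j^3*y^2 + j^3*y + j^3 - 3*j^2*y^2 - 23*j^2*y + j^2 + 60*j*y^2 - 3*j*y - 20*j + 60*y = (j - 4)*(j + 5)*(j - 3*y)*(j*y + 1)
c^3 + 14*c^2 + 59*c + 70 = (c + 2)*(c + 5)*(c + 7)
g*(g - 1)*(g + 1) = g^3 - g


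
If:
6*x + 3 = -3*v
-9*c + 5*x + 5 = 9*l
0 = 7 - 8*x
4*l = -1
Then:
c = 31/24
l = -1/4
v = -11/4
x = 7/8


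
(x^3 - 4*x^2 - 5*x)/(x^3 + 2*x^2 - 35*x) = (x + 1)/(x + 7)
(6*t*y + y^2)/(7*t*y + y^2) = (6*t + y)/(7*t + y)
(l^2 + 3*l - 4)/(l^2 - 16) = (l - 1)/(l - 4)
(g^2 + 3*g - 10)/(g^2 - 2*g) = (g + 5)/g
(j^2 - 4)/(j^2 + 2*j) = (j - 2)/j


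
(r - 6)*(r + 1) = r^2 - 5*r - 6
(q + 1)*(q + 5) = q^2 + 6*q + 5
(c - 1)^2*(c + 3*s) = c^3 + 3*c^2*s - 2*c^2 - 6*c*s + c + 3*s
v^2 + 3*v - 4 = (v - 1)*(v + 4)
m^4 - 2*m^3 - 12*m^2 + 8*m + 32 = (m - 4)*(m - 2)*(m + 2)^2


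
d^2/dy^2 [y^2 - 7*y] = 2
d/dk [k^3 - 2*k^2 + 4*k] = 3*k^2 - 4*k + 4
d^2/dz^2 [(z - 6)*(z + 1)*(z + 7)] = 6*z + 4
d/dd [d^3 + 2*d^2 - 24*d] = 3*d^2 + 4*d - 24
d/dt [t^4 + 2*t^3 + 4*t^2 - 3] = 2*t*(2*t^2 + 3*t + 4)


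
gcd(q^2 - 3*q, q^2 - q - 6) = q - 3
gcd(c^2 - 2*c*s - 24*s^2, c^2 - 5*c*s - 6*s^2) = -c + 6*s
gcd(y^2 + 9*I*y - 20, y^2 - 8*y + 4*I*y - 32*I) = y + 4*I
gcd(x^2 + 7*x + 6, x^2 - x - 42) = x + 6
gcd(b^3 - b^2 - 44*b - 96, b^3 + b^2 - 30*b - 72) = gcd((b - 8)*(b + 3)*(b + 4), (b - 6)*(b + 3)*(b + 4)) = b^2 + 7*b + 12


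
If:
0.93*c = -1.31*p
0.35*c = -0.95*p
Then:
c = 0.00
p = 0.00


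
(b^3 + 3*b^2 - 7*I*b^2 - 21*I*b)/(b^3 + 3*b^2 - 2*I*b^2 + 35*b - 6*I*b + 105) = b/(b + 5*I)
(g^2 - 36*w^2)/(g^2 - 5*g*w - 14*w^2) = (-g^2 + 36*w^2)/(-g^2 + 5*g*w + 14*w^2)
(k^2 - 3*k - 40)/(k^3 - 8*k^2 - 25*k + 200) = 1/(k - 5)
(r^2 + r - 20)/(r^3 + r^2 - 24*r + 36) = (r^2 + r - 20)/(r^3 + r^2 - 24*r + 36)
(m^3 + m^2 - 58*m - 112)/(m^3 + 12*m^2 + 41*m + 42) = (m - 8)/(m + 3)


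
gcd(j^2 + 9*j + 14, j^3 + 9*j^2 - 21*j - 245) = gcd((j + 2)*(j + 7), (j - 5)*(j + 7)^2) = j + 7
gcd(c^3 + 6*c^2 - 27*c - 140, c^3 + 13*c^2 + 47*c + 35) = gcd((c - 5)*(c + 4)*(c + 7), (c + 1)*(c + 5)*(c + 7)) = c + 7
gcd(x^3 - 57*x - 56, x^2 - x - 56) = x^2 - x - 56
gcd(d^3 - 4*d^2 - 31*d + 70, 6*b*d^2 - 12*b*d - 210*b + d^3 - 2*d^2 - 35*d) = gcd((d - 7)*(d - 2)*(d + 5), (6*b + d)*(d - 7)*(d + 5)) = d^2 - 2*d - 35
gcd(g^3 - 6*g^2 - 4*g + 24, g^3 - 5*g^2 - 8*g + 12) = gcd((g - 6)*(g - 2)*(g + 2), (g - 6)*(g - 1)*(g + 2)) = g^2 - 4*g - 12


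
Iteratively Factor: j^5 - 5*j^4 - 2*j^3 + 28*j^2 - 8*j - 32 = (j - 2)*(j^4 - 3*j^3 - 8*j^2 + 12*j + 16) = (j - 2)^2*(j^3 - j^2 - 10*j - 8) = (j - 2)^2*(j + 2)*(j^2 - 3*j - 4) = (j - 2)^2*(j + 1)*(j + 2)*(j - 4)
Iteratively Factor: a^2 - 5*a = (a)*(a - 5)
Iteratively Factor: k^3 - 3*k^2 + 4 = (k - 2)*(k^2 - k - 2) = (k - 2)*(k + 1)*(k - 2)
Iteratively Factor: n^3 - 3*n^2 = (n)*(n^2 - 3*n) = n^2*(n - 3)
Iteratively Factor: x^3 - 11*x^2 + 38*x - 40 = (x - 4)*(x^2 - 7*x + 10) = (x - 5)*(x - 4)*(x - 2)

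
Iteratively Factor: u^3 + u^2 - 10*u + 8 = (u - 1)*(u^2 + 2*u - 8) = (u - 1)*(u + 4)*(u - 2)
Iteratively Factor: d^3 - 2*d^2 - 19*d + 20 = (d + 4)*(d^2 - 6*d + 5) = (d - 5)*(d + 4)*(d - 1)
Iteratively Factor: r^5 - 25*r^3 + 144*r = (r + 4)*(r^4 - 4*r^3 - 9*r^2 + 36*r) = (r - 3)*(r + 4)*(r^3 - r^2 - 12*r) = (r - 3)*(r + 3)*(r + 4)*(r^2 - 4*r) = (r - 4)*(r - 3)*(r + 3)*(r + 4)*(r)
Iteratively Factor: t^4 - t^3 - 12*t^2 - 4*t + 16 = (t + 2)*(t^3 - 3*t^2 - 6*t + 8) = (t + 2)^2*(t^2 - 5*t + 4) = (t - 4)*(t + 2)^2*(t - 1)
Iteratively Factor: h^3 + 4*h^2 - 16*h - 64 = (h - 4)*(h^2 + 8*h + 16) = (h - 4)*(h + 4)*(h + 4)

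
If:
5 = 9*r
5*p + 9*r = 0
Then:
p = -1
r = 5/9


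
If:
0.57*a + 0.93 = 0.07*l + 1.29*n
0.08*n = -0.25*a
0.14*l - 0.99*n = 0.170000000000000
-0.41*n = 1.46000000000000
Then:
No Solution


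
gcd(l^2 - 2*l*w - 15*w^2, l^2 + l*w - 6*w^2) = l + 3*w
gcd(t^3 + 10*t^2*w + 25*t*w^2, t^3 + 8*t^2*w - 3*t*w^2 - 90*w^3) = t + 5*w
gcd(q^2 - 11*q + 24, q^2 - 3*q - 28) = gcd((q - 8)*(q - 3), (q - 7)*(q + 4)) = 1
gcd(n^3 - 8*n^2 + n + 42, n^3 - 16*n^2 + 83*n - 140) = n - 7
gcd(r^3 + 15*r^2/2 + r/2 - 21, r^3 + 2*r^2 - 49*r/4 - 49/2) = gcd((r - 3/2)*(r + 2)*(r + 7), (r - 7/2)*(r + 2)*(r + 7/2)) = r + 2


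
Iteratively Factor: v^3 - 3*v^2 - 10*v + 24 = (v + 3)*(v^2 - 6*v + 8) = (v - 2)*(v + 3)*(v - 4)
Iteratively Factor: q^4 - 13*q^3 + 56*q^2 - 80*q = (q - 4)*(q^3 - 9*q^2 + 20*q) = q*(q - 4)*(q^2 - 9*q + 20) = q*(q - 4)^2*(q - 5)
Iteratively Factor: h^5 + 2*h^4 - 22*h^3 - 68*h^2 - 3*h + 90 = (h + 2)*(h^4 - 22*h^2 - 24*h + 45) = (h - 5)*(h + 2)*(h^3 + 5*h^2 + 3*h - 9) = (h - 5)*(h + 2)*(h + 3)*(h^2 + 2*h - 3) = (h - 5)*(h + 2)*(h + 3)^2*(h - 1)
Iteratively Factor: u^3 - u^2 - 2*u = (u)*(u^2 - u - 2) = u*(u - 2)*(u + 1)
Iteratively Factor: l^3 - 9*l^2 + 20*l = (l - 5)*(l^2 - 4*l) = (l - 5)*(l - 4)*(l)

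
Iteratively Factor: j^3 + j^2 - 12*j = (j - 3)*(j^2 + 4*j) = (j - 3)*(j + 4)*(j)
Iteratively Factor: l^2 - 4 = (l + 2)*(l - 2)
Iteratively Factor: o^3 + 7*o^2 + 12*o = (o + 4)*(o^2 + 3*o) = (o + 3)*(o + 4)*(o)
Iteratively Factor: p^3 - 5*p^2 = (p)*(p^2 - 5*p) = p*(p - 5)*(p)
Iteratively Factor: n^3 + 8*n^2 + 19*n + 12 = (n + 1)*(n^2 + 7*n + 12) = (n + 1)*(n + 3)*(n + 4)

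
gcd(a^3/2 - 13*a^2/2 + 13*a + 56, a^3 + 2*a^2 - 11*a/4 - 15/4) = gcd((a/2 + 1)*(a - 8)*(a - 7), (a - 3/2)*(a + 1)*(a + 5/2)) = 1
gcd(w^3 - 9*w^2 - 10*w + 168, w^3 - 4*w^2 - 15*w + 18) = w - 6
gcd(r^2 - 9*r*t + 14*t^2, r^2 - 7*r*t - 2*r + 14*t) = r - 7*t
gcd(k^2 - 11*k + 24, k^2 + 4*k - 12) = 1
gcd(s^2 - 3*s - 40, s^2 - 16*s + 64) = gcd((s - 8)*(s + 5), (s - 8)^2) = s - 8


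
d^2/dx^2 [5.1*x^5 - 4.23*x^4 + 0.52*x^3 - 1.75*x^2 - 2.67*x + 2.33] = 102.0*x^3 - 50.76*x^2 + 3.12*x - 3.5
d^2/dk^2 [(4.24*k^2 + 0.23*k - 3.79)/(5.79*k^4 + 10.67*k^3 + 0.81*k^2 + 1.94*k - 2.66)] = (852.853103999999*k^8 + 1664.191908*k^7 - 1388.110636*k^6 - 7432.237554*k^5 - 4460.72346*k^4 + 1038.688714*k^3 - 1052.940942*k^2 - 678.171516*k + 17.514916)/(194.104539*k^12 + 1073.106441*k^11 + 2059.018956*k^10 + 1710.125423*k^9 + 739.638018*k^8 - 247.804833*k^7 - 816.858825*k^6 - 192.91845*k^5 - 203.555766*k^4 + 208.711796*k^3 - 12.83982*k^2 + 41.179992*k - 18.821096)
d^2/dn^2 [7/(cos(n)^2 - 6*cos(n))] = 7*(-2*(1 - cos(2*n))^2 - 45*cos(n) - 38*cos(2*n) + 9*cos(3*n) + 114)/(2*(cos(n) - 6)^3*cos(n)^3)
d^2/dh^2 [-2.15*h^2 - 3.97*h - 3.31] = -4.30000000000000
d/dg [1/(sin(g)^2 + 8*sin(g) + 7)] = -2*(sin(g) + 4)*cos(g)/(sin(g)^2 + 8*sin(g) + 7)^2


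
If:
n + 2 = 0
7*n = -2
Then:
No Solution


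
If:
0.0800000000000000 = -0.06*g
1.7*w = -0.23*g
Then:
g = -1.33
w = 0.18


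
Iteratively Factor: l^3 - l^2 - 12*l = (l)*(l^2 - l - 12) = l*(l + 3)*(l - 4)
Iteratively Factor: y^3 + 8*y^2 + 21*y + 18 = (y + 2)*(y^2 + 6*y + 9) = (y + 2)*(y + 3)*(y + 3)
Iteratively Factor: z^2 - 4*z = (z - 4)*(z)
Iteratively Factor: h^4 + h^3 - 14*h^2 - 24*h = (h + 2)*(h^3 - h^2 - 12*h) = (h + 2)*(h + 3)*(h^2 - 4*h) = (h - 4)*(h + 2)*(h + 3)*(h)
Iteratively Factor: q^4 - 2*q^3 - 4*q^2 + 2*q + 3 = (q + 1)*(q^3 - 3*q^2 - q + 3) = (q + 1)^2*(q^2 - 4*q + 3) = (q - 1)*(q + 1)^2*(q - 3)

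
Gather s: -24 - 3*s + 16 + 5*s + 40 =2*s + 32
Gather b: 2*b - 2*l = 2*b - 2*l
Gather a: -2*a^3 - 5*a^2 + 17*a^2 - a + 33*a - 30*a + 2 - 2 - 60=-2*a^3 + 12*a^2 + 2*a - 60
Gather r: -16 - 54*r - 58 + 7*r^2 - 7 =7*r^2 - 54*r - 81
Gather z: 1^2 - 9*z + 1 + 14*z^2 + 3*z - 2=14*z^2 - 6*z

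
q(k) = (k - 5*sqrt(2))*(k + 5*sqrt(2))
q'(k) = 2*k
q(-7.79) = 10.68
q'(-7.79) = -15.58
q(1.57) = -47.54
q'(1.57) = 3.14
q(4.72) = -27.72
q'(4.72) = 9.44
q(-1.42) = -47.98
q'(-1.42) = -2.84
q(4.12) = -33.03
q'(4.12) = 8.24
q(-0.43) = -49.82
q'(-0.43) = -0.86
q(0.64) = -49.59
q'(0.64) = 1.28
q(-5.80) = -16.36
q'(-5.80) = -11.60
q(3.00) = -41.00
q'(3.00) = 6.00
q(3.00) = -41.00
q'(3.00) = 6.00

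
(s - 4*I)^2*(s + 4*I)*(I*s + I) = I*s^4 + 4*s^3 + I*s^3 + 4*s^2 + 16*I*s^2 + 64*s + 16*I*s + 64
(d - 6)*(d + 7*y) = d^2 + 7*d*y - 6*d - 42*y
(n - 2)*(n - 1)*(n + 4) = n^3 + n^2 - 10*n + 8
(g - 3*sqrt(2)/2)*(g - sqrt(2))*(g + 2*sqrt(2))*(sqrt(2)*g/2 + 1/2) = sqrt(2)*g^4/2 - 15*sqrt(2)*g^2/4 + 5*g/2 + 3*sqrt(2)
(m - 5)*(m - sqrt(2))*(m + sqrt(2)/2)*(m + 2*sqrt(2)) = m^4 - 5*m^3 + 3*sqrt(2)*m^3/2 - 15*sqrt(2)*m^2/2 - 3*m^2 - 2*sqrt(2)*m + 15*m + 10*sqrt(2)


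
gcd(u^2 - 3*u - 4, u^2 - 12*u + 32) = u - 4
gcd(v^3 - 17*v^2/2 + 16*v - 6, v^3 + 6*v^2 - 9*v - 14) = v - 2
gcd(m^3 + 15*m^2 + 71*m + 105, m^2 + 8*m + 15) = m^2 + 8*m + 15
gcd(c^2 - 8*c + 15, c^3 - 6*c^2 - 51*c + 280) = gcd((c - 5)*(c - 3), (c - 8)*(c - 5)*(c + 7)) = c - 5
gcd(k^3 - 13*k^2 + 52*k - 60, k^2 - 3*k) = 1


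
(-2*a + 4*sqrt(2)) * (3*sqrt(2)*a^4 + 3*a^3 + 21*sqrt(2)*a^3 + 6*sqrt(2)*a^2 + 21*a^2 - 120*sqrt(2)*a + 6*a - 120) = -6*sqrt(2)*a^5 - 42*sqrt(2)*a^4 + 18*a^4 + 126*a^3 + 36*a^2 + 324*sqrt(2)*a^2 - 720*a + 24*sqrt(2)*a - 480*sqrt(2)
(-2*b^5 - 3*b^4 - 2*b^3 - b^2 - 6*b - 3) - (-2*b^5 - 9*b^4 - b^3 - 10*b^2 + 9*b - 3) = 6*b^4 - b^3 + 9*b^2 - 15*b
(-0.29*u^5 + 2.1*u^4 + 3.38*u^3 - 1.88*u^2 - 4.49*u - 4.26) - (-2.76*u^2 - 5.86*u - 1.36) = -0.29*u^5 + 2.1*u^4 + 3.38*u^3 + 0.88*u^2 + 1.37*u - 2.9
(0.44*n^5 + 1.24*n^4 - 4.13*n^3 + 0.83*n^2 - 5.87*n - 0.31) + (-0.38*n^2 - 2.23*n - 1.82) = 0.44*n^5 + 1.24*n^4 - 4.13*n^3 + 0.45*n^2 - 8.1*n - 2.13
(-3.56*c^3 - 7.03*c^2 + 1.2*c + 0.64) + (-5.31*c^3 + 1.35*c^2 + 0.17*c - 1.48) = -8.87*c^3 - 5.68*c^2 + 1.37*c - 0.84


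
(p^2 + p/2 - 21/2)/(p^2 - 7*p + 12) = (p + 7/2)/(p - 4)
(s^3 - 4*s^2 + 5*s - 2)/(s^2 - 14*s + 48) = (s^3 - 4*s^2 + 5*s - 2)/(s^2 - 14*s + 48)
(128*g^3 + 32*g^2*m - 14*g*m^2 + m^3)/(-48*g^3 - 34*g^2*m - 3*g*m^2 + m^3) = (-8*g + m)/(3*g + m)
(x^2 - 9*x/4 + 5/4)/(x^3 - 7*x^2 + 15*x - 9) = (x - 5/4)/(x^2 - 6*x + 9)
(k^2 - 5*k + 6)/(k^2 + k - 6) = (k - 3)/(k + 3)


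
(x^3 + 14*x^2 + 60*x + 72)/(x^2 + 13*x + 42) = (x^2 + 8*x + 12)/(x + 7)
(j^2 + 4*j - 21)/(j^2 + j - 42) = (j - 3)/(j - 6)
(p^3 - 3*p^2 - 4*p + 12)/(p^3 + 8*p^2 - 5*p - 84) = (p^2 - 4)/(p^2 + 11*p + 28)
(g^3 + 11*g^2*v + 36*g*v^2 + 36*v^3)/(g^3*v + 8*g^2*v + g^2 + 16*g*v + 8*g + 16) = (g^3 + 11*g^2*v + 36*g*v^2 + 36*v^3)/(g^3*v + 8*g^2*v + g^2 + 16*g*v + 8*g + 16)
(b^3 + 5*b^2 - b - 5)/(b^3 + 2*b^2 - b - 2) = (b + 5)/(b + 2)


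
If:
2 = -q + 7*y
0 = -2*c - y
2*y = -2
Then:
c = 1/2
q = -9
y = -1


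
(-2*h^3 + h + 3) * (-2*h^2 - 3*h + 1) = 4*h^5 + 6*h^4 - 4*h^3 - 9*h^2 - 8*h + 3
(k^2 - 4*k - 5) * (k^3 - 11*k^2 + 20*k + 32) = k^5 - 15*k^4 + 59*k^3 + 7*k^2 - 228*k - 160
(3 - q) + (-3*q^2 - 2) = -3*q^2 - q + 1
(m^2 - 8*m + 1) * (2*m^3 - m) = 2*m^5 - 16*m^4 + m^3 + 8*m^2 - m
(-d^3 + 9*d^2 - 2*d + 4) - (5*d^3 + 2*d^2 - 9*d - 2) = -6*d^3 + 7*d^2 + 7*d + 6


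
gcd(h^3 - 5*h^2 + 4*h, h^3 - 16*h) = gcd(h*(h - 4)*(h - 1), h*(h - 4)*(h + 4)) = h^2 - 4*h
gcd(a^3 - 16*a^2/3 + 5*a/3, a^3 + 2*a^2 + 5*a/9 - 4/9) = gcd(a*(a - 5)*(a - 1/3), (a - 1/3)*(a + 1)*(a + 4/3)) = a - 1/3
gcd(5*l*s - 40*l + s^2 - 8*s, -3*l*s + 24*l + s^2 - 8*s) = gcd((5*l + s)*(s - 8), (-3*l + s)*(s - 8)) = s - 8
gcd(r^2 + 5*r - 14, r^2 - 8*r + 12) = r - 2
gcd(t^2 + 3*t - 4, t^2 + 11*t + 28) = t + 4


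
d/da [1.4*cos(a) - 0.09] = -1.4*sin(a)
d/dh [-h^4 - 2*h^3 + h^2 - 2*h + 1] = -4*h^3 - 6*h^2 + 2*h - 2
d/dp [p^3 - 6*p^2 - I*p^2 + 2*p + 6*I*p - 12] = 3*p^2 - 12*p - 2*I*p + 2 + 6*I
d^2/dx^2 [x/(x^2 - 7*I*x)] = 2/(x^3 - 21*I*x^2 - 147*x + 343*I)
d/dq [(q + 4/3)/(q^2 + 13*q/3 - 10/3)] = (9*q^2 + 39*q - (3*q + 4)*(6*q + 13) - 30)/(3*q^2 + 13*q - 10)^2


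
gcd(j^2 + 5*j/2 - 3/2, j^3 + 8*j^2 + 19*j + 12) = j + 3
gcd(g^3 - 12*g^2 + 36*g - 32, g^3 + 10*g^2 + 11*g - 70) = g - 2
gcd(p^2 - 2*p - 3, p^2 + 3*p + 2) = p + 1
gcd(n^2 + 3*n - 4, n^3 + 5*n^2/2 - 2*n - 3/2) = n - 1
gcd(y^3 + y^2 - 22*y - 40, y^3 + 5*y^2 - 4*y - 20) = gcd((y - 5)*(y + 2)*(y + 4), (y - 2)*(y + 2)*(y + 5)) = y + 2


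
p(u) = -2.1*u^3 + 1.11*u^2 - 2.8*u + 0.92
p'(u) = -6.3*u^2 + 2.22*u - 2.8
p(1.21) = -4.56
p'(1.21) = -9.34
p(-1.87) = 23.77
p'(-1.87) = -28.98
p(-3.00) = 76.01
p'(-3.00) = -66.16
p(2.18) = -21.67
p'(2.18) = -27.90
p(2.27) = -24.28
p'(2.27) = -30.22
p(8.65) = -1299.40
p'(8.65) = -454.98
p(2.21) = -22.51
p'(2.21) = -28.66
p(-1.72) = 19.71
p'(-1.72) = -25.26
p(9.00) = -1465.27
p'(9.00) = -493.12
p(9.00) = -1465.27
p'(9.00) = -493.12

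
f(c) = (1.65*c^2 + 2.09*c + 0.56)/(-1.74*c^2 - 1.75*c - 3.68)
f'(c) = (3.3*c + 2.09)/(-1.74*c^2 - 1.75*c - 3.68) + (3.48*c + 1.75)*(1.65*c^2 + 2.09*c + 0.56)/(-1.74*c^2 - 1.75*c - 3.68)^2 = (0.749099999999999*c^2 - 10.1952*c - 6.7112)/(3.0276*c^4 + 6.09*c^3 + 15.8689*c^2 + 12.88*c + 13.5424)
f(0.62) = -0.46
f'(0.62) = -0.43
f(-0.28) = -0.03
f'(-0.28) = -0.34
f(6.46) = -0.95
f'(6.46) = -0.01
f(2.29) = -0.83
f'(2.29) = -0.09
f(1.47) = -0.72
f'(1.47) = -0.20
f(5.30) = -0.94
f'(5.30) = -0.01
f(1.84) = -0.78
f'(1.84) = -0.14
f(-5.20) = -0.82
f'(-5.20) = 0.04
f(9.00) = -0.95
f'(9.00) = -0.00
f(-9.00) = -0.90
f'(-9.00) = 0.01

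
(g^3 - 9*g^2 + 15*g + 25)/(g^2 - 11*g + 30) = (g^2 - 4*g - 5)/(g - 6)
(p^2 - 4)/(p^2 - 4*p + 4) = (p + 2)/(p - 2)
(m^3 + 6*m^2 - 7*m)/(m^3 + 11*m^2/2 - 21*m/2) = 2*(m - 1)/(2*m - 3)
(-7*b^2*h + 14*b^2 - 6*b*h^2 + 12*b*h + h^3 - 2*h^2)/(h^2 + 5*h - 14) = (-7*b^2 - 6*b*h + h^2)/(h + 7)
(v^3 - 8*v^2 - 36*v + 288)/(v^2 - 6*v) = v - 2 - 48/v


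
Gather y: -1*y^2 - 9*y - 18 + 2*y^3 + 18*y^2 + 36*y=2*y^3 + 17*y^2 + 27*y - 18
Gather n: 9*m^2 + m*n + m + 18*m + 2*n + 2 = 9*m^2 + 19*m + n*(m + 2) + 2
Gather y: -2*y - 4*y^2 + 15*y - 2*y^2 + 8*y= -6*y^2 + 21*y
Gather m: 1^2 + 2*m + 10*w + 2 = 2*m + 10*w + 3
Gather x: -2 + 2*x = 2*x - 2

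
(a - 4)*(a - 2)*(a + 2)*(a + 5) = a^4 + a^3 - 24*a^2 - 4*a + 80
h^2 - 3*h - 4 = (h - 4)*(h + 1)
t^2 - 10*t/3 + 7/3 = (t - 7/3)*(t - 1)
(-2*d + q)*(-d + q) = 2*d^2 - 3*d*q + q^2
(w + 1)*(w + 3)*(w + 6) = w^3 + 10*w^2 + 27*w + 18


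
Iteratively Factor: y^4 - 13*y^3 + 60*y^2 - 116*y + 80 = (y - 2)*(y^3 - 11*y^2 + 38*y - 40) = (y - 4)*(y - 2)*(y^2 - 7*y + 10) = (y - 4)*(y - 2)^2*(y - 5)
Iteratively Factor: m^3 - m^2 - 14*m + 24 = (m - 3)*(m^2 + 2*m - 8) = (m - 3)*(m + 4)*(m - 2)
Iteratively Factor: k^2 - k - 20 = (k + 4)*(k - 5)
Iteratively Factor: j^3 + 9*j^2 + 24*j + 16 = (j + 4)*(j^2 + 5*j + 4) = (j + 4)^2*(j + 1)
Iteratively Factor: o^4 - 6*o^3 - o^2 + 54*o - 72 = (o - 2)*(o^3 - 4*o^2 - 9*o + 36) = (o - 3)*(o - 2)*(o^2 - o - 12) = (o - 3)*(o - 2)*(o + 3)*(o - 4)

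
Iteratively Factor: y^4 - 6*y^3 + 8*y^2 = (y - 4)*(y^3 - 2*y^2) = y*(y - 4)*(y^2 - 2*y) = y*(y - 4)*(y - 2)*(y)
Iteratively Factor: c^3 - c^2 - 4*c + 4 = (c + 2)*(c^2 - 3*c + 2) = (c - 1)*(c + 2)*(c - 2)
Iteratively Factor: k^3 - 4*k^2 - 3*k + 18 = (k - 3)*(k^2 - k - 6) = (k - 3)^2*(k + 2)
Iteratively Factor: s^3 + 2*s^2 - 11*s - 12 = (s + 4)*(s^2 - 2*s - 3) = (s - 3)*(s + 4)*(s + 1)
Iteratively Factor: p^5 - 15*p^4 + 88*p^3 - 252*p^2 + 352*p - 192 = (p - 2)*(p^4 - 13*p^3 + 62*p^2 - 128*p + 96) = (p - 4)*(p - 2)*(p^3 - 9*p^2 + 26*p - 24) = (p - 4)*(p - 2)^2*(p^2 - 7*p + 12) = (p - 4)*(p - 3)*(p - 2)^2*(p - 4)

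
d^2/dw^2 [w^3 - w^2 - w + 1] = 6*w - 2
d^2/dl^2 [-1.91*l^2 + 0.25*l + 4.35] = -3.82000000000000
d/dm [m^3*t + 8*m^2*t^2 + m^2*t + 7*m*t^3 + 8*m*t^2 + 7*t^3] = t*(3*m^2 + 16*m*t + 2*m + 7*t^2 + 8*t)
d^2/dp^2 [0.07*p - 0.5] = 0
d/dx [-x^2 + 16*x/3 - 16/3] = 16/3 - 2*x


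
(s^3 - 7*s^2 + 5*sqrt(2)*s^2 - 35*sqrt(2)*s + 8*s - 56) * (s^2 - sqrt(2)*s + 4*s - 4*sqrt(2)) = s^5 - 3*s^4 + 4*sqrt(2)*s^4 - 30*s^3 - 12*sqrt(2)*s^3 - 120*sqrt(2)*s^2 + 6*s^2 + 24*sqrt(2)*s + 56*s + 224*sqrt(2)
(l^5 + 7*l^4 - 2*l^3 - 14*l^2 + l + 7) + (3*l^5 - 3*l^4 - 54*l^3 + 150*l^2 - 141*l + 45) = 4*l^5 + 4*l^4 - 56*l^3 + 136*l^2 - 140*l + 52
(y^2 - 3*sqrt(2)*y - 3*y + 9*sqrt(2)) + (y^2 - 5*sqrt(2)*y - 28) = 2*y^2 - 8*sqrt(2)*y - 3*y - 28 + 9*sqrt(2)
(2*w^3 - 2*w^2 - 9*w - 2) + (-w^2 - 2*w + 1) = 2*w^3 - 3*w^2 - 11*w - 1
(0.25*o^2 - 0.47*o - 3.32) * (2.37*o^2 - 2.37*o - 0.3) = 0.5925*o^4 - 1.7064*o^3 - 6.8295*o^2 + 8.0094*o + 0.996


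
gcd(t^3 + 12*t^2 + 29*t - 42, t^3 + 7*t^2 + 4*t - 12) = t^2 + 5*t - 6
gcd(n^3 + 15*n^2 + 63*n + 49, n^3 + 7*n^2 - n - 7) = n^2 + 8*n + 7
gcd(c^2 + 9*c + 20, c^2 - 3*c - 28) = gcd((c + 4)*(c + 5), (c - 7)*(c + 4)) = c + 4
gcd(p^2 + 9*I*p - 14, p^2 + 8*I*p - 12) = p + 2*I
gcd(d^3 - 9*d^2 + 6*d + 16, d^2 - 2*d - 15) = 1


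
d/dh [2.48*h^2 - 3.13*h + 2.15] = 4.96*h - 3.13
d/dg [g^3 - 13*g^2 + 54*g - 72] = 3*g^2 - 26*g + 54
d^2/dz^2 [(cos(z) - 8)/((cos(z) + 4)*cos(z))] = (36*sin(z)^4/cos(z)^3 + sin(z)^2 + 97 + 152/cos(z) - 192/cos(z)^2 - 292/cos(z)^3)/(cos(z) + 4)^3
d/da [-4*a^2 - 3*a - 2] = -8*a - 3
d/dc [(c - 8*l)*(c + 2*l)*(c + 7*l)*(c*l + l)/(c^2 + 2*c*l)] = 2*c*l - l^2 + l + 56*l^3/c^2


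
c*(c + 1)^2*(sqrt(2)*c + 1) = sqrt(2)*c^4 + c^3 + 2*sqrt(2)*c^3 + sqrt(2)*c^2 + 2*c^2 + c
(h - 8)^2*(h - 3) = h^3 - 19*h^2 + 112*h - 192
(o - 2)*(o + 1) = o^2 - o - 2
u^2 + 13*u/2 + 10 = (u + 5/2)*(u + 4)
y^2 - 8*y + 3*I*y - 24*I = (y - 8)*(y + 3*I)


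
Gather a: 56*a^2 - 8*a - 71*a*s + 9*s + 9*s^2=56*a^2 + a*(-71*s - 8) + 9*s^2 + 9*s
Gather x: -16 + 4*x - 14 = 4*x - 30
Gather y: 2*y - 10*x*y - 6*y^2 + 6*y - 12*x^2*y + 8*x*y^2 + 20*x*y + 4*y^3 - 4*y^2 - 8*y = 4*y^3 + y^2*(8*x - 10) + y*(-12*x^2 + 10*x)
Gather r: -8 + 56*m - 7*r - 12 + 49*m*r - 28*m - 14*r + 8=28*m + r*(49*m - 21) - 12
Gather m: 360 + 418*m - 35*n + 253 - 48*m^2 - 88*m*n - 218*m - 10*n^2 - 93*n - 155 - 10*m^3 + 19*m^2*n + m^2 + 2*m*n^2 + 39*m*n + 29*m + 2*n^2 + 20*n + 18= -10*m^3 + m^2*(19*n - 47) + m*(2*n^2 - 49*n + 229) - 8*n^2 - 108*n + 476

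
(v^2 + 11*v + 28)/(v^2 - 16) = (v + 7)/(v - 4)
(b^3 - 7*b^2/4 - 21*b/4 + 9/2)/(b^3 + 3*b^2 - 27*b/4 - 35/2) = (4*b^2 - 15*b + 9)/(4*b^2 + 4*b - 35)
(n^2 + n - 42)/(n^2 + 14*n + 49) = (n - 6)/(n + 7)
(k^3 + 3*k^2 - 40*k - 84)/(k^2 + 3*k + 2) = (k^2 + k - 42)/(k + 1)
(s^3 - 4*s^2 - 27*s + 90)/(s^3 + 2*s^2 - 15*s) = (s - 6)/s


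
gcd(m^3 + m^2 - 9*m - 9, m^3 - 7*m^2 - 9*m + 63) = m^2 - 9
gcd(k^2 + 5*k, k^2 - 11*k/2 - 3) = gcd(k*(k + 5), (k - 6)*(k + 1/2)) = 1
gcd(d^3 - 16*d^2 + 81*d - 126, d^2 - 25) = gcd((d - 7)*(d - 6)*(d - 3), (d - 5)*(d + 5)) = 1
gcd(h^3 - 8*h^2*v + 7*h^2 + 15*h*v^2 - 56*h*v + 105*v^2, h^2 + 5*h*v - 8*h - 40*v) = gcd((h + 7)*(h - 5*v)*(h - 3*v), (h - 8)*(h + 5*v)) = 1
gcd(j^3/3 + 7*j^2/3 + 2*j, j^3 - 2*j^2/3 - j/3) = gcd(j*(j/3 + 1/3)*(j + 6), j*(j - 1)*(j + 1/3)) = j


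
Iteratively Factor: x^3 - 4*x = (x + 2)*(x^2 - 2*x) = x*(x + 2)*(x - 2)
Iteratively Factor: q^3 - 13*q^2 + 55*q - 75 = (q - 5)*(q^2 - 8*q + 15) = (q - 5)^2*(q - 3)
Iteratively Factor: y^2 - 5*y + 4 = (y - 4)*(y - 1)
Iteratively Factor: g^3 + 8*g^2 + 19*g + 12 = (g + 3)*(g^2 + 5*g + 4) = (g + 1)*(g + 3)*(g + 4)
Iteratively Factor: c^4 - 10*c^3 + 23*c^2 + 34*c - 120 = (c - 4)*(c^3 - 6*c^2 - c + 30) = (c - 5)*(c - 4)*(c^2 - c - 6) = (c - 5)*(c - 4)*(c - 3)*(c + 2)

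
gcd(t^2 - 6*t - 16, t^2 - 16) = 1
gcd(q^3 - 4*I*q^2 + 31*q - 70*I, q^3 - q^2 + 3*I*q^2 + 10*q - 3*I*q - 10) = q^2 + 3*I*q + 10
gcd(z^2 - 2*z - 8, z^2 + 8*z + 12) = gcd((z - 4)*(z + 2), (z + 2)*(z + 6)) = z + 2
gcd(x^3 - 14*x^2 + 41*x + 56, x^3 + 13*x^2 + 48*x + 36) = x + 1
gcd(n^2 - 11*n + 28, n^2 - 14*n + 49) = n - 7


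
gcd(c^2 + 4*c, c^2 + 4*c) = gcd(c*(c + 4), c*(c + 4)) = c^2 + 4*c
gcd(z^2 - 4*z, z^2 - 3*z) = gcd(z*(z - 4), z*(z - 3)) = z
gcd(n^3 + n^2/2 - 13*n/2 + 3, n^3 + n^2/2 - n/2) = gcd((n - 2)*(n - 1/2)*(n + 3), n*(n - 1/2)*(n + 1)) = n - 1/2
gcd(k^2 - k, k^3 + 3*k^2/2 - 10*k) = k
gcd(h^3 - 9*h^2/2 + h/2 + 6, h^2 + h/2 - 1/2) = h + 1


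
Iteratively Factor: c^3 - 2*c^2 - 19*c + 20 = (c - 5)*(c^2 + 3*c - 4) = (c - 5)*(c - 1)*(c + 4)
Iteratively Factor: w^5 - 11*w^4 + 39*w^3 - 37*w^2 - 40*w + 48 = (w - 3)*(w^4 - 8*w^3 + 15*w^2 + 8*w - 16) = (w - 3)*(w - 1)*(w^3 - 7*w^2 + 8*w + 16) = (w - 4)*(w - 3)*(w - 1)*(w^2 - 3*w - 4) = (w - 4)*(w - 3)*(w - 1)*(w + 1)*(w - 4)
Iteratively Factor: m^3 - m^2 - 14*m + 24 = (m - 2)*(m^2 + m - 12) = (m - 3)*(m - 2)*(m + 4)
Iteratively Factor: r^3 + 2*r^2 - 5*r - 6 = (r + 3)*(r^2 - r - 2) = (r - 2)*(r + 3)*(r + 1)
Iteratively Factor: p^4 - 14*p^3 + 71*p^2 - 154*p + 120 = (p - 5)*(p^3 - 9*p^2 + 26*p - 24) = (p - 5)*(p - 3)*(p^2 - 6*p + 8) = (p - 5)*(p - 4)*(p - 3)*(p - 2)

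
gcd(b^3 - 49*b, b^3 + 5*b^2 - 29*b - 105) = b + 7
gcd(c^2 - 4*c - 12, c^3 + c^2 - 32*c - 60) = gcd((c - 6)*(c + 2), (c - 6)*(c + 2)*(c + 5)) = c^2 - 4*c - 12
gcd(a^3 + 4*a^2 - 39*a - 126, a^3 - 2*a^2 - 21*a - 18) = a^2 - 3*a - 18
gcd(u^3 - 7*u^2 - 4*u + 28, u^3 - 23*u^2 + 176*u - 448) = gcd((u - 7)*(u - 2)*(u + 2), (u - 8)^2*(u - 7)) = u - 7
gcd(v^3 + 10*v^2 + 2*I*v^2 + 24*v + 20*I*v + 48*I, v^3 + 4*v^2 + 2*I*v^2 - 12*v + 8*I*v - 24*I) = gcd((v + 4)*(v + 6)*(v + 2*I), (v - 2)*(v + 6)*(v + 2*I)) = v^2 + v*(6 + 2*I) + 12*I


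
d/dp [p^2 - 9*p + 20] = 2*p - 9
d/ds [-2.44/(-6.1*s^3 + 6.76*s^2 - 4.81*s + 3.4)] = (-44.652*s^2 + 32.9888*s - 11.7364)/(6.1*s^3 - 6.76*s^2 + 4.81*s - 3.4)^2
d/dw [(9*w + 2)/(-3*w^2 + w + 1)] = (-27*w^2 + 9*w + (6*w - 1)*(9*w + 2) + 9)/(-3*w^2 + w + 1)^2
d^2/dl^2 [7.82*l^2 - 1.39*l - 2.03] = 15.6400000000000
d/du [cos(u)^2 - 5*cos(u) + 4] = (5 - 2*cos(u))*sin(u)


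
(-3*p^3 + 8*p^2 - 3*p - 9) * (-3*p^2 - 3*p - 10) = 9*p^5 - 15*p^4 + 15*p^3 - 44*p^2 + 57*p + 90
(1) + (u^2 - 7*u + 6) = u^2 - 7*u + 7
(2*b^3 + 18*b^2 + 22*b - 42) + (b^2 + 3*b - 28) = 2*b^3 + 19*b^2 + 25*b - 70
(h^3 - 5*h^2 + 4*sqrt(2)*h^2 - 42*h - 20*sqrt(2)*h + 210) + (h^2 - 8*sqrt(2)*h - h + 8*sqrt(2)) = h^3 - 4*h^2 + 4*sqrt(2)*h^2 - 43*h - 28*sqrt(2)*h + 8*sqrt(2) + 210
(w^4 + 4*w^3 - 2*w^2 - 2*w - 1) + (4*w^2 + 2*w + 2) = w^4 + 4*w^3 + 2*w^2 + 1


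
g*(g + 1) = g^2 + g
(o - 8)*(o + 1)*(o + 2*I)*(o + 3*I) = o^4 - 7*o^3 + 5*I*o^3 - 14*o^2 - 35*I*o^2 + 42*o - 40*I*o + 48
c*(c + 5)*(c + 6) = c^3 + 11*c^2 + 30*c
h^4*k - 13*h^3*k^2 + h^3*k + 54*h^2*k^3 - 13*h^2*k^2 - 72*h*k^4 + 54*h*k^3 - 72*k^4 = (h - 6*k)*(h - 4*k)*(h - 3*k)*(h*k + k)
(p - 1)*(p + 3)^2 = p^3 + 5*p^2 + 3*p - 9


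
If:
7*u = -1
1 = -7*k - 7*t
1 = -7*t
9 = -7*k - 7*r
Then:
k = 0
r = -9/7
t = -1/7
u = -1/7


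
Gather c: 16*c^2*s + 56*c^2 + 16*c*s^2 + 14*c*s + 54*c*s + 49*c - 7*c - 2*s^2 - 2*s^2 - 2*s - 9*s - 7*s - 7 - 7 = c^2*(16*s + 56) + c*(16*s^2 + 68*s + 42) - 4*s^2 - 18*s - 14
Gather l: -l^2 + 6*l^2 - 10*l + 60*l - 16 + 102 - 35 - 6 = 5*l^2 + 50*l + 45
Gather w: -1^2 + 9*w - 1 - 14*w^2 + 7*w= -14*w^2 + 16*w - 2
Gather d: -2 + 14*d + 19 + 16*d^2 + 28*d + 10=16*d^2 + 42*d + 27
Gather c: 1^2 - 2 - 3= -4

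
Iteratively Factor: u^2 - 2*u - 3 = (u - 3)*(u + 1)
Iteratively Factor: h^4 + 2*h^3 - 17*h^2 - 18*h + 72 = (h + 4)*(h^3 - 2*h^2 - 9*h + 18) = (h + 3)*(h + 4)*(h^2 - 5*h + 6) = (h - 3)*(h + 3)*(h + 4)*(h - 2)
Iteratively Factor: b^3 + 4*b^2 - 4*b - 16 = (b + 2)*(b^2 + 2*b - 8) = (b - 2)*(b + 2)*(b + 4)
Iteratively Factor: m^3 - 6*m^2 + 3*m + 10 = (m + 1)*(m^2 - 7*m + 10) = (m - 5)*(m + 1)*(m - 2)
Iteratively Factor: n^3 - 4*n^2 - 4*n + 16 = (n - 2)*(n^2 - 2*n - 8) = (n - 2)*(n + 2)*(n - 4)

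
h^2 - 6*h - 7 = (h - 7)*(h + 1)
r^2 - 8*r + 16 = (r - 4)^2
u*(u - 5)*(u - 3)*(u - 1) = u^4 - 9*u^3 + 23*u^2 - 15*u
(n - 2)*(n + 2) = n^2 - 4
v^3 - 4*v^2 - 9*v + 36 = (v - 4)*(v - 3)*(v + 3)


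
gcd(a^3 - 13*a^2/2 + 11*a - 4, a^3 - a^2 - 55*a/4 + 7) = a^2 - 9*a/2 + 2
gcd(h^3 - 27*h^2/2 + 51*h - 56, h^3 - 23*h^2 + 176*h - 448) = h - 8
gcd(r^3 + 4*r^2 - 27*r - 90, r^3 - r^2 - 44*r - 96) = r + 3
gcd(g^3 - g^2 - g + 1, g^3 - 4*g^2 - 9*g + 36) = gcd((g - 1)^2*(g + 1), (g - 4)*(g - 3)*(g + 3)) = 1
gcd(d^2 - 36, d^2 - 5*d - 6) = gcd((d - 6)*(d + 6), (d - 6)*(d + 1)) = d - 6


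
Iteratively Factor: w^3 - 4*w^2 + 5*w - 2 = (w - 1)*(w^2 - 3*w + 2) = (w - 1)^2*(w - 2)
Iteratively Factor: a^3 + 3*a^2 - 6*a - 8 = (a + 4)*(a^2 - a - 2) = (a - 2)*(a + 4)*(a + 1)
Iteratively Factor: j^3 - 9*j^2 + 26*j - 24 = (j - 4)*(j^2 - 5*j + 6) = (j - 4)*(j - 2)*(j - 3)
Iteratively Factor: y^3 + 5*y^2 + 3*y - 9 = (y + 3)*(y^2 + 2*y - 3) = (y + 3)^2*(y - 1)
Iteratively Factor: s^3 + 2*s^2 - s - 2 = (s + 2)*(s^2 - 1) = (s + 1)*(s + 2)*(s - 1)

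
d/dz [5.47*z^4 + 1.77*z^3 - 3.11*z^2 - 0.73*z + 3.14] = 21.88*z^3 + 5.31*z^2 - 6.22*z - 0.73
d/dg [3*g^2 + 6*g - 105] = 6*g + 6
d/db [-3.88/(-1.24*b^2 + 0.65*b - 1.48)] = (2.522 - 9.6224*b)/(1.24*b^2 - 0.65*b + 1.48)^2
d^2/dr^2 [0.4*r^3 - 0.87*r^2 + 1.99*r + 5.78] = 2.4*r - 1.74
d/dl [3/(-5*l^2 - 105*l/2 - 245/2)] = 6*(4*l + 21)/(5*(2*l^2 + 21*l + 49)^2)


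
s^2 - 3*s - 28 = (s - 7)*(s + 4)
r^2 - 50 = (r - 5*sqrt(2))*(r + 5*sqrt(2))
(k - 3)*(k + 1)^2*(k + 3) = k^4 + 2*k^3 - 8*k^2 - 18*k - 9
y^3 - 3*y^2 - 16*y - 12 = (y - 6)*(y + 1)*(y + 2)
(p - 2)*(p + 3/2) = p^2 - p/2 - 3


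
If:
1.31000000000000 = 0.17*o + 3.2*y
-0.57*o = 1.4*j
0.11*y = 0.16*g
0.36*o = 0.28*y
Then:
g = 0.27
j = -0.12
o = 0.31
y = 0.39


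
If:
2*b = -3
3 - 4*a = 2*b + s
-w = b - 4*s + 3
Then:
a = 45/32 - w/16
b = -3/2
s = w/4 + 3/8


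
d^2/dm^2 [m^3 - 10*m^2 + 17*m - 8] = 6*m - 20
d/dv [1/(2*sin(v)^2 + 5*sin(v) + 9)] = -(4*sin(v) + 5)*cos(v)/(5*sin(v) - cos(2*v) + 10)^2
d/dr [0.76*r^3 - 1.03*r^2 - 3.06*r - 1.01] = 2.28*r^2 - 2.06*r - 3.06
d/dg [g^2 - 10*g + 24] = 2*g - 10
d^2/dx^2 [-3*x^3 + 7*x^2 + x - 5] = 14 - 18*x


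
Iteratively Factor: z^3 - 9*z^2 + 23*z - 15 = (z - 3)*(z^2 - 6*z + 5) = (z - 5)*(z - 3)*(z - 1)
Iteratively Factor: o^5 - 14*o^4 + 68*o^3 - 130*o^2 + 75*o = (o - 5)*(o^4 - 9*o^3 + 23*o^2 - 15*o) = o*(o - 5)*(o^3 - 9*o^2 + 23*o - 15) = o*(o - 5)*(o - 1)*(o^2 - 8*o + 15) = o*(o - 5)^2*(o - 1)*(o - 3)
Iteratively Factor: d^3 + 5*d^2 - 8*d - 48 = (d + 4)*(d^2 + d - 12) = (d + 4)^2*(d - 3)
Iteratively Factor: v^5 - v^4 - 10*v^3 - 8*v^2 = (v + 1)*(v^4 - 2*v^3 - 8*v^2) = v*(v + 1)*(v^3 - 2*v^2 - 8*v) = v^2*(v + 1)*(v^2 - 2*v - 8) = v^2*(v - 4)*(v + 1)*(v + 2)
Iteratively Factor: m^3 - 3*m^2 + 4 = (m + 1)*(m^2 - 4*m + 4) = (m - 2)*(m + 1)*(m - 2)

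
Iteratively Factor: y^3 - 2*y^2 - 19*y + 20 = (y - 1)*(y^2 - y - 20) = (y - 5)*(y - 1)*(y + 4)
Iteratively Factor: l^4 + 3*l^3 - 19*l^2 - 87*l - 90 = (l + 2)*(l^3 + l^2 - 21*l - 45) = (l + 2)*(l + 3)*(l^2 - 2*l - 15) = (l - 5)*(l + 2)*(l + 3)*(l + 3)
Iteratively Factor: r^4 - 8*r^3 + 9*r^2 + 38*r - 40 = (r - 5)*(r^3 - 3*r^2 - 6*r + 8) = (r - 5)*(r - 4)*(r^2 + r - 2) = (r - 5)*(r - 4)*(r - 1)*(r + 2)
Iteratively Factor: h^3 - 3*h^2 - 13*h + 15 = (h - 1)*(h^2 - 2*h - 15) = (h - 5)*(h - 1)*(h + 3)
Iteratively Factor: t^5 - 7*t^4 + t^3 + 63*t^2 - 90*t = (t - 3)*(t^4 - 4*t^3 - 11*t^2 + 30*t) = (t - 5)*(t - 3)*(t^3 + t^2 - 6*t) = t*(t - 5)*(t - 3)*(t^2 + t - 6) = t*(t - 5)*(t - 3)*(t + 3)*(t - 2)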